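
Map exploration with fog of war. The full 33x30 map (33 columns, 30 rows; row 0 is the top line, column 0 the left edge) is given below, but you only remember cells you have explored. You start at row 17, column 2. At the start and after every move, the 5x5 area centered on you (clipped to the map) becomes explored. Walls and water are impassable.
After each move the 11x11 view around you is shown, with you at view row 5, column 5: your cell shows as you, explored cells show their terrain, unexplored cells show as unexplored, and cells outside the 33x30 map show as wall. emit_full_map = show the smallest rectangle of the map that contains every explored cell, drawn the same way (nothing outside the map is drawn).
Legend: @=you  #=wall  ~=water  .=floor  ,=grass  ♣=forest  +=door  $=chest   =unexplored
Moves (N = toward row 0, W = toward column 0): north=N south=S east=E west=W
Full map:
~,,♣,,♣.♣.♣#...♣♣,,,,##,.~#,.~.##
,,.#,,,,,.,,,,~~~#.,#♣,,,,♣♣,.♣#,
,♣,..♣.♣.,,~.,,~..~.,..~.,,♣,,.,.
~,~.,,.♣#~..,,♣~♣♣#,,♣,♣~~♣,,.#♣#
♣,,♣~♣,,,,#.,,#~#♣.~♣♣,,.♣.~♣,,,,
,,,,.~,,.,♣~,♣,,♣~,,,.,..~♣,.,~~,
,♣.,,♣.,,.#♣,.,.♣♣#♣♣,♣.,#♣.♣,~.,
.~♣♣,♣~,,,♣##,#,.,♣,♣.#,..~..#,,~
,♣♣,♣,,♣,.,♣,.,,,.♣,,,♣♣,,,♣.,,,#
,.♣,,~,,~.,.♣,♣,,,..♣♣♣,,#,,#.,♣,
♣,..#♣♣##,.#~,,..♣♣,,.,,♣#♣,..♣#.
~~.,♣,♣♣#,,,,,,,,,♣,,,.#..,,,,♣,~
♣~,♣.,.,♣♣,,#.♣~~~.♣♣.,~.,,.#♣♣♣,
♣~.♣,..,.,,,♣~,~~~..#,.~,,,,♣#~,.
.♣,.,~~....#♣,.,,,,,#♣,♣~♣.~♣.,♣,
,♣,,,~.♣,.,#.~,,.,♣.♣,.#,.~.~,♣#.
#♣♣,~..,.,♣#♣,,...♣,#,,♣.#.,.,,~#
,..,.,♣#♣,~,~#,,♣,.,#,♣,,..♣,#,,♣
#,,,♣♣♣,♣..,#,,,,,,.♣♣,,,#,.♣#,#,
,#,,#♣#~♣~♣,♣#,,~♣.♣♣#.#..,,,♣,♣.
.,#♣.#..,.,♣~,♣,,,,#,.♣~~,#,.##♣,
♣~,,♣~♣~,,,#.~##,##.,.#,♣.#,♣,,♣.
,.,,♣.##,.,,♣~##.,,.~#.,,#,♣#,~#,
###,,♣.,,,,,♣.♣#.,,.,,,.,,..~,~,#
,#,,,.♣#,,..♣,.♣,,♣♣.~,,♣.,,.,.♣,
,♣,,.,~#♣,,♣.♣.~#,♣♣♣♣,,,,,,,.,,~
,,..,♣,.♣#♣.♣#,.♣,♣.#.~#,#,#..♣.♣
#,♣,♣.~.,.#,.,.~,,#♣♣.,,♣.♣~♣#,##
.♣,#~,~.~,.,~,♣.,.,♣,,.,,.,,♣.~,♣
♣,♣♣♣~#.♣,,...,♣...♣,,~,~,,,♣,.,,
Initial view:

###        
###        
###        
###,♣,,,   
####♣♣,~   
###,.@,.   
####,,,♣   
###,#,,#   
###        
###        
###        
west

####       
####       
####       
####,♣,,,  
#####♣♣,~  
####,@.,.  
#####,,,♣  
####,#,,#  
####       
####       
####       

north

####       
####       
####       
####.♣,.   
####,♣,,,  
#####@♣,~  
####,..,.  
#####,,,♣  
####,#,,#  
####       
####       

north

####       
####       
####       
####♣~.♣   
####.♣,.   
####,@,,,  
#####♣♣,~  
####,..,.  
#####,,,♣  
####,#,,#  
####       

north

####       
####       
####       
####♣~,♣   
####♣~.♣   
####.@,.   
####,♣,,,  
#####♣♣,~  
####,..,.  
#####,,,♣  
####,#,,#  

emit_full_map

♣~,♣ 
♣~.♣ 
.@,. 
,♣,,,
#♣♣,~
,..,.
#,,,♣
,#,,#

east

###        
###        
###        
###♣~,♣.   
###♣~.♣,   
###.♣@.,   
###,♣,,,   
####♣♣,~   
###,..,.   
####,,,♣   
###,#,,#   

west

####       
####       
####       
####♣~,♣.  
####♣~.♣,  
####.@,.,  
####,♣,,,  
#####♣♣,~  
####,..,.  
#####,,,♣  
####,#,,#  

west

#####      
#####      
#####      
#####♣~,♣. 
#####♣~.♣, 
#####@♣,., 
#####,♣,,, 
######♣♣,~ 
#####,..,. 
######,,,♣ 
#####,#,,# 

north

#####      
#####      
#####      
#####~~.   
#####♣~,♣. 
#####@~.♣, 
#####.♣,., 
#####,♣,,, 
######♣♣,~ 
#####,..,. 
######,,,♣ 

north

#####      
#####      
#####      
#####♣,.   
#####~~.   
#####@~,♣. 
#####♣~.♣, 
#####.♣,., 
#####,♣,,, 
######♣♣,~ 
#####,..,. 

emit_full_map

♣,.  
~~.  
@~,♣.
♣~.♣,
.♣,.,
,♣,,,
#♣♣,~
,..,.
#,,,♣
,#,,#

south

#####      
#####      
#####♣,.   
#####~~.   
#####♣~,♣. 
#####@~.♣, 
#####.♣,., 
#####,♣,,, 
######♣♣,~ 
#####,..,. 
######,,,♣ 

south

#####      
#####♣,.   
#####~~.   
#####♣~,♣. 
#####♣~.♣, 
#####@♣,., 
#####,♣,,, 
######♣♣,~ 
#####,..,. 
######,,,♣ 
#####,#,,# 

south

#####♣,.   
#####~~.   
#####♣~,♣. 
#####♣~.♣, 
#####.♣,., 
#####@♣,,, 
######♣♣,~ 
#####,..,. 
######,,,♣ 
#####,#,,# 
#####      

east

####♣,.    
####~~.    
####♣~,♣.  
####♣~.♣,  
####.♣,.,  
####,@,,,  
#####♣♣,~  
####,..,.  
#####,,,♣  
####,#,,#  
####       

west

#####♣,.   
#####~~.   
#####♣~,♣. 
#####♣~.♣, 
#####.♣,., 
#####@♣,,, 
######♣♣,~ 
#####,..,. 
######,,,♣ 
#####,#,,# 
#####      

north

#####      
#####♣,.   
#####~~.   
#####♣~,♣. 
#####♣~.♣, 
#####@♣,., 
#####,♣,,, 
######♣♣,~ 
#####,..,. 
######,,,♣ 
#####,#,,# 


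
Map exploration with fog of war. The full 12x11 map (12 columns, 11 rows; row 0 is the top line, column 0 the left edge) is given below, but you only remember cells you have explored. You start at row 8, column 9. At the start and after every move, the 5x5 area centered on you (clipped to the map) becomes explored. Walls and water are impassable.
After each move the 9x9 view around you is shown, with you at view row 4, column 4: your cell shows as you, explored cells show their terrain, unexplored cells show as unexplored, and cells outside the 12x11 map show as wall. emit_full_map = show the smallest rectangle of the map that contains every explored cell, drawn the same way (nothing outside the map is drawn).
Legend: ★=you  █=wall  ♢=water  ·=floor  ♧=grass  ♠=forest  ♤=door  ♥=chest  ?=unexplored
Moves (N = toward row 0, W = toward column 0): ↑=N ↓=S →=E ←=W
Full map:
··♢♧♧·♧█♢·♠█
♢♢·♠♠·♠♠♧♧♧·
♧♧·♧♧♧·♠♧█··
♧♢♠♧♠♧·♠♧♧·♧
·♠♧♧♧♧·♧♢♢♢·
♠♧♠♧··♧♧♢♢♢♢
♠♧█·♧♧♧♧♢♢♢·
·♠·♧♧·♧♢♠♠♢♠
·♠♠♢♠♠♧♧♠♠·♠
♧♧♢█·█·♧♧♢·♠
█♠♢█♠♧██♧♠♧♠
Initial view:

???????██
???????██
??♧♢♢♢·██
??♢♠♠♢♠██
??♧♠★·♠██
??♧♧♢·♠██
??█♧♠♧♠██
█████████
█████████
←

????????█
????????█
??♧♧♢♢♢·█
??♧♢♠♠♢♠█
??♧♧★♠·♠█
??·♧♧♢·♠█
??██♧♠♧♠█
█████████
█████████

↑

????????█
????????█
??♧♧♢♢♢?█
??♧♧♢♢♢·█
??♧♢★♠♢♠█
??♧♧♠♠·♠█
??·♧♧♢·♠█
??██♧♠♧♠█
█████████

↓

????????█
??♧♧♢♢♢?█
??♧♧♢♢♢·█
??♧♢♠♠♢♠█
??♧♧★♠·♠█
??·♧♧♢·♠█
??██♧♠♧♠█
█████████
█████████

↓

??♧♧♢♢♢?█
??♧♧♢♢♢·█
??♧♢♠♠♢♠█
??♧♧♠♠·♠█
??·♧★♢·♠█
??██♧♠♧♠█
█████████
█████████
█████████

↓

??♧♧♢♢♢·█
??♧♢♠♠♢♠█
??♧♧♠♠·♠█
??·♧♧♢·♠█
??██★♠♧♠█
█████████
█████████
█████████
█████████

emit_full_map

♧♧♢♢♢?
♧♧♢♢♢·
♧♢♠♠♢♠
♧♧♠♠·♠
·♧♧♢·♠
██★♠♧♠

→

?♧♧♢♢♢·██
?♧♢♠♠♢♠██
?♧♧♠♠·♠██
?·♧♧♢·♠██
?██♧★♧♠██
█████████
█████████
█████████
█████████

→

♧♧♢♢♢·███
♧♢♠♠♢♠███
♧♧♠♠·♠███
·♧♧♢·♠███
██♧♠★♠███
█████████
█████████
█████████
█████████

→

♧♢♢♢·████
♢♠♠♢♠████
♧♠♠·♠████
♧♧♢·♠████
█♧♠♧★████
█████████
█████████
█████████
█████████

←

♧♧♢♢♢·███
♧♢♠♠♢♠███
♧♧♠♠·♠███
·♧♧♢·♠███
██♧♠★♠███
█████████
█████████
█████████
█████████

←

?♧♧♢♢♢·██
?♧♢♠♠♢♠██
?♧♧♠♠·♠██
?·♧♧♢·♠██
?██♧★♧♠██
█████████
█████████
█████████
█████████

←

??♧♧♢♢♢·█
??♧♢♠♠♢♠█
??♧♧♠♠·♠█
??·♧♧♢·♠█
??██★♠♧♠█
█████████
█████████
█████████
█████████


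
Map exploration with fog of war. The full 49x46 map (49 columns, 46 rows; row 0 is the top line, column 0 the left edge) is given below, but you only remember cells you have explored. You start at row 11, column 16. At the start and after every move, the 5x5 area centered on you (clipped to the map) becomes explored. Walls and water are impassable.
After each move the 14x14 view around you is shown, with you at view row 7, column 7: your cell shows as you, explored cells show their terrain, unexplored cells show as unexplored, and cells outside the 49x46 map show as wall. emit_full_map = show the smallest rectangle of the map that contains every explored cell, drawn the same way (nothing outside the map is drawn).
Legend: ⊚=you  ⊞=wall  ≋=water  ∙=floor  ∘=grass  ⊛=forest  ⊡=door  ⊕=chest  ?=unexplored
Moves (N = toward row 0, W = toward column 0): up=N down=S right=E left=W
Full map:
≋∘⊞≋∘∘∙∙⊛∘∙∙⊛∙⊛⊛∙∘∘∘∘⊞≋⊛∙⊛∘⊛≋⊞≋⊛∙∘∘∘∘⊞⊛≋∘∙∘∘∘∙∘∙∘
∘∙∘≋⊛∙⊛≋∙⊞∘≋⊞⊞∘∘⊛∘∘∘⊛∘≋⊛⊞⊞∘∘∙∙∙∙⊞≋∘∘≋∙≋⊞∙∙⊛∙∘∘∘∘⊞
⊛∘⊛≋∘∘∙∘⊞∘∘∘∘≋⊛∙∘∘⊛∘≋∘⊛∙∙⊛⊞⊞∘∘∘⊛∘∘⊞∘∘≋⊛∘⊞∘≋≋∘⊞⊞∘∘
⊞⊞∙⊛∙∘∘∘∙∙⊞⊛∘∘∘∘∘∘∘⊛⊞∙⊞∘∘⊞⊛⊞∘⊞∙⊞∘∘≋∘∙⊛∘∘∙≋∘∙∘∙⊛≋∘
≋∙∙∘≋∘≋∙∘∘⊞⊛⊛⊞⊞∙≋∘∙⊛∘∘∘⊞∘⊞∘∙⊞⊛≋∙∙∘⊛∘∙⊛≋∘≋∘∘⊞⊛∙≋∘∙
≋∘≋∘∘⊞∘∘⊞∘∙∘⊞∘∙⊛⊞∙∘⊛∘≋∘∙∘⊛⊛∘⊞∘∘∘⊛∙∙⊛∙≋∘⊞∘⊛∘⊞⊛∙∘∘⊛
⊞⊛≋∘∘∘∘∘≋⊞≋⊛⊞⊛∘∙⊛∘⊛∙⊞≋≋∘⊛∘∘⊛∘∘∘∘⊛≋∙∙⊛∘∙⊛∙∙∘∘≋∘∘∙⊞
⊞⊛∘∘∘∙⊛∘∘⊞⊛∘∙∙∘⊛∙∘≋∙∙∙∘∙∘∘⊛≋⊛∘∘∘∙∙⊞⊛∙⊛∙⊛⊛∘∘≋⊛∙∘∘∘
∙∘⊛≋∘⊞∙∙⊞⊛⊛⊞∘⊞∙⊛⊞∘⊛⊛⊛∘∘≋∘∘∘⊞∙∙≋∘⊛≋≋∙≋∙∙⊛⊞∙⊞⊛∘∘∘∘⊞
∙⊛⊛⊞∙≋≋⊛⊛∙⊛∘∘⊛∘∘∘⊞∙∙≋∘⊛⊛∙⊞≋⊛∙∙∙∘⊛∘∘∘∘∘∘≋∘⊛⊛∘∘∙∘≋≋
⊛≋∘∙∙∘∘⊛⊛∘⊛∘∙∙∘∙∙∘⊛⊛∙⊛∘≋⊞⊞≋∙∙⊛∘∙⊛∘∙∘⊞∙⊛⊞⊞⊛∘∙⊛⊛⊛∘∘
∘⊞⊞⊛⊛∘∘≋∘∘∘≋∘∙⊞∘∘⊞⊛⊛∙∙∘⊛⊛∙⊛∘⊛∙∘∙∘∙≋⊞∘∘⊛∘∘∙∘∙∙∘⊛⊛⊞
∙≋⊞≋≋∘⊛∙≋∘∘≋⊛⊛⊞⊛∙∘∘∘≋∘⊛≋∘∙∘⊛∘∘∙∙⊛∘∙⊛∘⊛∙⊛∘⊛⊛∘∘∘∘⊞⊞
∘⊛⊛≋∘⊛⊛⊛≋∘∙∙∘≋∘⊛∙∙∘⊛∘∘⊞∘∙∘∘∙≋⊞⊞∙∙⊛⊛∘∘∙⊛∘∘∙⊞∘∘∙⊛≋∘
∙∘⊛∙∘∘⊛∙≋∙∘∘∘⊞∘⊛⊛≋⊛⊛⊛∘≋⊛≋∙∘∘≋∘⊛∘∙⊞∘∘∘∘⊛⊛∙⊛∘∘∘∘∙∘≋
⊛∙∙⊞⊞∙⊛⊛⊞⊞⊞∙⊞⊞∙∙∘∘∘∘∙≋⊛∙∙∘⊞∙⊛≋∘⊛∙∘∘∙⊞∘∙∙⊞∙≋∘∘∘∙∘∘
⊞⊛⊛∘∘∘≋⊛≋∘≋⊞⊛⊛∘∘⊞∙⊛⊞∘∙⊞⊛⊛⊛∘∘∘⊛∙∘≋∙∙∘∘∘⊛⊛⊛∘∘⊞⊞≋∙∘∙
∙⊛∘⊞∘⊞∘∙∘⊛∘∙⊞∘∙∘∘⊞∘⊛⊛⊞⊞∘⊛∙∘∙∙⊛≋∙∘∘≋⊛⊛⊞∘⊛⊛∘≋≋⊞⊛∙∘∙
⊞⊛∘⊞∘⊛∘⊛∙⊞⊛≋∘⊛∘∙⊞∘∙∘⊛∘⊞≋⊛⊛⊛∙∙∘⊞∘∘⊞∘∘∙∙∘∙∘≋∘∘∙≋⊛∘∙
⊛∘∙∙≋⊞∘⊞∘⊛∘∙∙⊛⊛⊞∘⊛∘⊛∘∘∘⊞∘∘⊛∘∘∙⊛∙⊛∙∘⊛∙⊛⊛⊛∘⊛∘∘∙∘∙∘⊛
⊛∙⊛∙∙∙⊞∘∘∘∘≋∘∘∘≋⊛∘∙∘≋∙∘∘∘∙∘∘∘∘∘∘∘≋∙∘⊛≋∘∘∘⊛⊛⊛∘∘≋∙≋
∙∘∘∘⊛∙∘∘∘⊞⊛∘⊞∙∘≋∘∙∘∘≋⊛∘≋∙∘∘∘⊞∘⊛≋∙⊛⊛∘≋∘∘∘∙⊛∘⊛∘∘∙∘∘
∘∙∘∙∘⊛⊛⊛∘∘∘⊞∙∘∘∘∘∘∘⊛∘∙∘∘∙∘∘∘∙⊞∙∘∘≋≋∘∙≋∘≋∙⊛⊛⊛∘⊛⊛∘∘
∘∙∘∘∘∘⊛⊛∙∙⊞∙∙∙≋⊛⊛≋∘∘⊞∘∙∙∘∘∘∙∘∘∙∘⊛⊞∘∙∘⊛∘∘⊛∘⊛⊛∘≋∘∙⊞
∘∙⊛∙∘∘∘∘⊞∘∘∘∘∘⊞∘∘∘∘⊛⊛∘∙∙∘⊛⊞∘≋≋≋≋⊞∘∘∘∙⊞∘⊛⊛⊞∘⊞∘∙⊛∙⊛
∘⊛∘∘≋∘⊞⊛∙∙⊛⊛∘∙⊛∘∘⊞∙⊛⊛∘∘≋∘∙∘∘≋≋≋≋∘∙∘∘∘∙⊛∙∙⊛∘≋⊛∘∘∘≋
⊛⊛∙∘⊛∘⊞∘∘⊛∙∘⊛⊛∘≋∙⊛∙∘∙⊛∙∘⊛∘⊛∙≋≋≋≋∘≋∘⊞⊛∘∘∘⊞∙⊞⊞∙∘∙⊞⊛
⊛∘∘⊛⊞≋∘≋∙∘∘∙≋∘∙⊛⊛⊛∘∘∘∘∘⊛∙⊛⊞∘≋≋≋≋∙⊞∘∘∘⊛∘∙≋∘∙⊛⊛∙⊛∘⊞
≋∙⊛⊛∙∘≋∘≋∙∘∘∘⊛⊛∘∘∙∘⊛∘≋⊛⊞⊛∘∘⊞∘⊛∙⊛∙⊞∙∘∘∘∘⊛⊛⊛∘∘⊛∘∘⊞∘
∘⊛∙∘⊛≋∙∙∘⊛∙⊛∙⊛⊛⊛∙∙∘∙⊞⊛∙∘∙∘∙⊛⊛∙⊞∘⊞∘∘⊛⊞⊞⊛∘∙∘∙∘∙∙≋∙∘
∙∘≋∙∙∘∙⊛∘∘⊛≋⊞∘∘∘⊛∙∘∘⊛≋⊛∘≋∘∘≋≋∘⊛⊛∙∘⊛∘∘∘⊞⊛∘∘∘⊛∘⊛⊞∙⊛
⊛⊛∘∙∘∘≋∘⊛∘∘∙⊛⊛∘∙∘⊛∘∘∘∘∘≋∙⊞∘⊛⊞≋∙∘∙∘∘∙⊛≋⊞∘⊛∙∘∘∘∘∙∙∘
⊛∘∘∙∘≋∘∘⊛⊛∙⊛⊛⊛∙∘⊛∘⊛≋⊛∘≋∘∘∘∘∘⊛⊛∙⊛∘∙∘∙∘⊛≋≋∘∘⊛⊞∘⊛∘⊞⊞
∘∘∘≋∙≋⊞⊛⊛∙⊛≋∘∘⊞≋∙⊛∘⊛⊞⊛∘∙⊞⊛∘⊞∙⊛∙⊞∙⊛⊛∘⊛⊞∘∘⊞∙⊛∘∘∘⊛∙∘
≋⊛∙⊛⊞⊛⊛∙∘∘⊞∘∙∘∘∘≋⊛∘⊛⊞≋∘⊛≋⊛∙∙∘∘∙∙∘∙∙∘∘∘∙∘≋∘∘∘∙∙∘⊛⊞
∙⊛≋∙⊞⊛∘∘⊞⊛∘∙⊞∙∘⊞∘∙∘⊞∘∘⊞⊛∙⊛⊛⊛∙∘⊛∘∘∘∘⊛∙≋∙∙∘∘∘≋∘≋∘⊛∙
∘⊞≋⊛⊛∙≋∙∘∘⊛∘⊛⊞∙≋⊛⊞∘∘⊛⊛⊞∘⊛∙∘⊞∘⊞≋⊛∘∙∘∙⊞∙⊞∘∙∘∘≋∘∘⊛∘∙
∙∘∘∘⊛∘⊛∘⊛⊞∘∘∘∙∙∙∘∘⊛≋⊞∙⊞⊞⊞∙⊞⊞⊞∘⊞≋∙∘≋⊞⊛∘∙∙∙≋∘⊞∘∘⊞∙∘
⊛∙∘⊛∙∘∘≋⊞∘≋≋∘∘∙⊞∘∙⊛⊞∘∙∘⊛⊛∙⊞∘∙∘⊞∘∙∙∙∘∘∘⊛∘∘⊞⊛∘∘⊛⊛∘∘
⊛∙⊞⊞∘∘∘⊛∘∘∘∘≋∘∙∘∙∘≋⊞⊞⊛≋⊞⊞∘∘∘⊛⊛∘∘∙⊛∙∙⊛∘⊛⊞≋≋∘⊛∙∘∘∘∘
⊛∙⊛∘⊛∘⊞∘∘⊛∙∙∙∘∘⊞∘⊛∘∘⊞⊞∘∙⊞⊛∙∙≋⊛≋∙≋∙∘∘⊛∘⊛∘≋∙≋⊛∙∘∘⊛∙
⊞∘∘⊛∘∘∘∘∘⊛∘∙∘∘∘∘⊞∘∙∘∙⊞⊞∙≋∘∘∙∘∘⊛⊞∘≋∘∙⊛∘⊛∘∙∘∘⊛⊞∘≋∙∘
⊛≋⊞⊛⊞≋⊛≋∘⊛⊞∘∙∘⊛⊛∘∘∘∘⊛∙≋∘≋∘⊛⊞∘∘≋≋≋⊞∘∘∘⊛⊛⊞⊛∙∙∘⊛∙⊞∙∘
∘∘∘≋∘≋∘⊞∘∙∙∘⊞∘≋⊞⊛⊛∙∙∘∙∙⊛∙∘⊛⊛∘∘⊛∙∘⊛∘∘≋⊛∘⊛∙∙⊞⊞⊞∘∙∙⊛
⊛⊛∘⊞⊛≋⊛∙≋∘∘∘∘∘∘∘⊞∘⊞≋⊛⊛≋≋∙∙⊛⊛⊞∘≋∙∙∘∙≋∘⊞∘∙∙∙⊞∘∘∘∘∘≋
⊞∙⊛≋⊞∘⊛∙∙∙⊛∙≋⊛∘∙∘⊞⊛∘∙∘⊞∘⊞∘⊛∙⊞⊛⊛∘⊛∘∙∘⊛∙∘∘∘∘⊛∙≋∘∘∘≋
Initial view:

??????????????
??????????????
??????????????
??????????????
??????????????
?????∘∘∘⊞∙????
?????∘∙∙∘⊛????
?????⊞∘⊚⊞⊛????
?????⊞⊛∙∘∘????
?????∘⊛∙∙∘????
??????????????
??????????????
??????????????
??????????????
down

??????????????
??????????????
??????????????
??????????????
?????∘∘∘⊞∙????
?????∘∙∙∘⊛????
?????⊞∘∘⊞⊛????
?????⊞⊛⊚∘∘????
?????∘⊛∙∙∘????
?????∘⊛⊛≋⊛????
??????????????
??????????????
??????????????
??????????????

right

??????????????
??????????????
??????????????
??????????????
????∘∘∘⊞∙?????
????∘∙∙∘⊛⊛????
????⊞∘∘⊞⊛⊛????
????⊞⊛∙⊚∘∘????
????∘⊛∙∙∘⊛????
????∘⊛⊛≋⊛⊛????
??????????????
??????????????
??????????????
??????????????

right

??????????????
??????????????
??????????????
??????????????
???∘∘∘⊞∙??????
???∘∙∙∘⊛⊛∙????
???⊞∘∘⊞⊛⊛∙????
???⊞⊛∙∘⊚∘≋????
???∘⊛∙∙∘⊛∘????
???∘⊛⊛≋⊛⊛⊛????
??????????????
??????????????
??????????????
??????????????

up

??????????????
??????????????
??????????????
??????????????
??????????????
???∘∘∘⊞∙∙≋????
???∘∙∙∘⊛⊛∙????
???⊞∘∘⊞⊚⊛∙????
???⊞⊛∙∘∘∘≋????
???∘⊛∙∙∘⊛∘????
???∘⊛⊛≋⊛⊛⊛????
??????????????
??????????????
??????????????

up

??????????????
??????????????
??????????????
??????????????
??????????????
?????⊞∘⊛⊛⊛????
???∘∘∘⊞∙∙≋????
???∘∙∙∘⊚⊛∙????
???⊞∘∘⊞⊛⊛∙????
???⊞⊛∙∘∘∘≋????
???∘⊛∙∙∘⊛∘????
???∘⊛⊛≋⊛⊛⊛????
??????????????
??????????????

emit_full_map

??⊞∘⊛⊛⊛
∘∘∘⊞∙∙≋
∘∙∙∘⊚⊛∙
⊞∘∘⊞⊛⊛∙
⊞⊛∙∘∘∘≋
∘⊛∙∙∘⊛∘
∘⊛⊛≋⊛⊛⊛

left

??????????????
??????????????
??????????????
??????????????
??????????????
?????⊛⊞∘⊛⊛⊛???
????∘∘∘⊞∙∙≋???
????∘∙∙⊚⊛⊛∙???
????⊞∘∘⊞⊛⊛∙???
????⊞⊛∙∘∘∘≋???
????∘⊛∙∙∘⊛∘???
????∘⊛⊛≋⊛⊛⊛???
??????????????
??????????????

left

??????????????
??????????????
??????????????
??????????????
??????????????
?????∙⊛⊞∘⊛⊛⊛??
?????∘∘∘⊞∙∙≋??
?????∘∙⊚∘⊛⊛∙??
?????⊞∘∘⊞⊛⊛∙??
?????⊞⊛∙∘∘∘≋??
?????∘⊛∙∙∘⊛∘??
?????∘⊛⊛≋⊛⊛⊛??
??????????????
??????????????

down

??????????????
??????????????
??????????????
??????????????
?????∙⊛⊞∘⊛⊛⊛??
?????∘∘∘⊞∙∙≋??
?????∘∙∙∘⊛⊛∙??
?????⊞∘⊚⊞⊛⊛∙??
?????⊞⊛∙∘∘∘≋??
?????∘⊛∙∙∘⊛∘??
?????∘⊛⊛≋⊛⊛⊛??
??????????????
??????????????
??????????????

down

??????????????
??????????????
??????????????
?????∙⊛⊞∘⊛⊛⊛??
?????∘∘∘⊞∙∙≋??
?????∘∙∙∘⊛⊛∙??
?????⊞∘∘⊞⊛⊛∙??
?????⊞⊛⊚∘∘∘≋??
?????∘⊛∙∙∘⊛∘??
?????∘⊛⊛≋⊛⊛⊛??
??????????????
??????????????
??????????????
??????????????

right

??????????????
??????????????
??????????????
????∙⊛⊞∘⊛⊛⊛???
????∘∘∘⊞∙∙≋???
????∘∙∙∘⊛⊛∙???
????⊞∘∘⊞⊛⊛∙???
????⊞⊛∙⊚∘∘≋???
????∘⊛∙∙∘⊛∘???
????∘⊛⊛≋⊛⊛⊛???
??????????????
??????????????
??????????????
??????????????

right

??????????????
??????????????
??????????????
???∙⊛⊞∘⊛⊛⊛????
???∘∘∘⊞∙∙≋????
???∘∙∙∘⊛⊛∙????
???⊞∘∘⊞⊛⊛∙????
???⊞⊛∙∘⊚∘≋????
???∘⊛∙∙∘⊛∘????
???∘⊛⊛≋⊛⊛⊛????
??????????????
??????????????
??????????????
??????????????

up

??????????????
??????????????
??????????????
??????????????
???∙⊛⊞∘⊛⊛⊛????
???∘∘∘⊞∙∙≋????
???∘∙∙∘⊛⊛∙????
???⊞∘∘⊞⊚⊛∙????
???⊞⊛∙∘∘∘≋????
???∘⊛∙∙∘⊛∘????
???∘⊛⊛≋⊛⊛⊛????
??????????????
??????????????
??????????????

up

??????????????
??????????????
??????????????
??????????????
??????????????
???∙⊛⊞∘⊛⊛⊛????
???∘∘∘⊞∙∙≋????
???∘∙∙∘⊚⊛∙????
???⊞∘∘⊞⊛⊛∙????
???⊞⊛∙∘∘∘≋????
???∘⊛∙∙∘⊛∘????
???∘⊛⊛≋⊛⊛⊛????
??????????????
??????????????

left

??????????????
??????????????
??????????????
??????????????
??????????????
????∙⊛⊞∘⊛⊛⊛???
????∘∘∘⊞∙∙≋???
????∘∙∙⊚⊛⊛∙???
????⊞∘∘⊞⊛⊛∙???
????⊞⊛∙∘∘∘≋???
????∘⊛∙∙∘⊛∘???
????∘⊛⊛≋⊛⊛⊛???
??????????????
??????????????

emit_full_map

∙⊛⊞∘⊛⊛⊛
∘∘∘⊞∙∙≋
∘∙∙⊚⊛⊛∙
⊞∘∘⊞⊛⊛∙
⊞⊛∙∘∘∘≋
∘⊛∙∙∘⊛∘
∘⊛⊛≋⊛⊛⊛


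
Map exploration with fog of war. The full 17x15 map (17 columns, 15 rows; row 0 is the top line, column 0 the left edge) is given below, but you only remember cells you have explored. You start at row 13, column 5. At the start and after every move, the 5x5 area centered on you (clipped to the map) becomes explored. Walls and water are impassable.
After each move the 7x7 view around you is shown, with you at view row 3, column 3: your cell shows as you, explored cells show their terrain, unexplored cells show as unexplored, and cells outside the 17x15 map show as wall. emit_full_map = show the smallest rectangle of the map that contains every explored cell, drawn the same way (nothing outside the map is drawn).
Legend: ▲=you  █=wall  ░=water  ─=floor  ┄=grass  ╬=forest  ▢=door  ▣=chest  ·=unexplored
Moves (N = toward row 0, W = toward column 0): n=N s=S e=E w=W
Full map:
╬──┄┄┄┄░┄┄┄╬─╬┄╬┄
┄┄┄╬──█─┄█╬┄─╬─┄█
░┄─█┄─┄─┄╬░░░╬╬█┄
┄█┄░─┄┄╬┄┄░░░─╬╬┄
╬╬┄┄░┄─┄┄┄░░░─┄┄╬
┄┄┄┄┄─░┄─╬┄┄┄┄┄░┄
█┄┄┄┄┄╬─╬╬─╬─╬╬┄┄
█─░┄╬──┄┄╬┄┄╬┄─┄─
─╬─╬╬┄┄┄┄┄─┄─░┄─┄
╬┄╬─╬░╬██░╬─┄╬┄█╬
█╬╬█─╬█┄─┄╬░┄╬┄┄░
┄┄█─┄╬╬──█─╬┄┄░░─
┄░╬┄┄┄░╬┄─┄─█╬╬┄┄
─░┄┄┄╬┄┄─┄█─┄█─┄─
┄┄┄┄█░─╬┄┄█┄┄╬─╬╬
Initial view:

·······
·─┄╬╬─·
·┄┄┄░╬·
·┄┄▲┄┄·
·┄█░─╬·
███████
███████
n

·······
·█─╬█┄·
·─┄╬╬─·
·┄┄▲░╬·
·┄┄╬┄┄·
·┄█░─╬·
███████

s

·█─╬█┄·
·─┄╬╬─·
·┄┄┄░╬·
·┄┄▲┄┄·
·┄█░─╬·
███████
███████

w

··█─╬█┄
·█─┄╬╬─
·╬┄┄┄░╬
·┄┄▲╬┄┄
·┄┄█░─╬
███████
███████

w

···█─╬█
·┄█─┄╬╬
·░╬┄┄┄░
·░┄▲┄╬┄
·┄┄┄█░─
███████
███████

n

·······
·╬╬█─╬█
·┄█─┄╬╬
·░╬▲┄┄░
·░┄┄┄╬┄
·┄┄┄█░─
███████

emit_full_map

╬╬█─╬█┄
┄█─┄╬╬─
░╬▲┄┄░╬
░┄┄┄╬┄┄
┄┄┄█░─╬

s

·╬╬█─╬█
·┄█─┄╬╬
·░╬┄┄┄░
·░┄▲┄╬┄
·┄┄┄█░─
███████
███████

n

·······
·╬╬█─╬█
·┄█─┄╬╬
·░╬▲┄┄░
·░┄┄┄╬┄
·┄┄┄█░─
███████

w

█······
██╬╬█─╬
█┄┄█─┄╬
█┄░▲┄┄┄
█─░┄┄┄╬
█┄┄┄┄█░
███████

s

██╬╬█─╬
█┄┄█─┄╬
█┄░╬┄┄┄
█─░▲┄┄╬
█┄┄┄┄█░
███████
███████

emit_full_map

█╬╬█─╬█┄
┄┄█─┄╬╬─
┄░╬┄┄┄░╬
─░▲┄┄╬┄┄
┄┄┄┄█░─╬


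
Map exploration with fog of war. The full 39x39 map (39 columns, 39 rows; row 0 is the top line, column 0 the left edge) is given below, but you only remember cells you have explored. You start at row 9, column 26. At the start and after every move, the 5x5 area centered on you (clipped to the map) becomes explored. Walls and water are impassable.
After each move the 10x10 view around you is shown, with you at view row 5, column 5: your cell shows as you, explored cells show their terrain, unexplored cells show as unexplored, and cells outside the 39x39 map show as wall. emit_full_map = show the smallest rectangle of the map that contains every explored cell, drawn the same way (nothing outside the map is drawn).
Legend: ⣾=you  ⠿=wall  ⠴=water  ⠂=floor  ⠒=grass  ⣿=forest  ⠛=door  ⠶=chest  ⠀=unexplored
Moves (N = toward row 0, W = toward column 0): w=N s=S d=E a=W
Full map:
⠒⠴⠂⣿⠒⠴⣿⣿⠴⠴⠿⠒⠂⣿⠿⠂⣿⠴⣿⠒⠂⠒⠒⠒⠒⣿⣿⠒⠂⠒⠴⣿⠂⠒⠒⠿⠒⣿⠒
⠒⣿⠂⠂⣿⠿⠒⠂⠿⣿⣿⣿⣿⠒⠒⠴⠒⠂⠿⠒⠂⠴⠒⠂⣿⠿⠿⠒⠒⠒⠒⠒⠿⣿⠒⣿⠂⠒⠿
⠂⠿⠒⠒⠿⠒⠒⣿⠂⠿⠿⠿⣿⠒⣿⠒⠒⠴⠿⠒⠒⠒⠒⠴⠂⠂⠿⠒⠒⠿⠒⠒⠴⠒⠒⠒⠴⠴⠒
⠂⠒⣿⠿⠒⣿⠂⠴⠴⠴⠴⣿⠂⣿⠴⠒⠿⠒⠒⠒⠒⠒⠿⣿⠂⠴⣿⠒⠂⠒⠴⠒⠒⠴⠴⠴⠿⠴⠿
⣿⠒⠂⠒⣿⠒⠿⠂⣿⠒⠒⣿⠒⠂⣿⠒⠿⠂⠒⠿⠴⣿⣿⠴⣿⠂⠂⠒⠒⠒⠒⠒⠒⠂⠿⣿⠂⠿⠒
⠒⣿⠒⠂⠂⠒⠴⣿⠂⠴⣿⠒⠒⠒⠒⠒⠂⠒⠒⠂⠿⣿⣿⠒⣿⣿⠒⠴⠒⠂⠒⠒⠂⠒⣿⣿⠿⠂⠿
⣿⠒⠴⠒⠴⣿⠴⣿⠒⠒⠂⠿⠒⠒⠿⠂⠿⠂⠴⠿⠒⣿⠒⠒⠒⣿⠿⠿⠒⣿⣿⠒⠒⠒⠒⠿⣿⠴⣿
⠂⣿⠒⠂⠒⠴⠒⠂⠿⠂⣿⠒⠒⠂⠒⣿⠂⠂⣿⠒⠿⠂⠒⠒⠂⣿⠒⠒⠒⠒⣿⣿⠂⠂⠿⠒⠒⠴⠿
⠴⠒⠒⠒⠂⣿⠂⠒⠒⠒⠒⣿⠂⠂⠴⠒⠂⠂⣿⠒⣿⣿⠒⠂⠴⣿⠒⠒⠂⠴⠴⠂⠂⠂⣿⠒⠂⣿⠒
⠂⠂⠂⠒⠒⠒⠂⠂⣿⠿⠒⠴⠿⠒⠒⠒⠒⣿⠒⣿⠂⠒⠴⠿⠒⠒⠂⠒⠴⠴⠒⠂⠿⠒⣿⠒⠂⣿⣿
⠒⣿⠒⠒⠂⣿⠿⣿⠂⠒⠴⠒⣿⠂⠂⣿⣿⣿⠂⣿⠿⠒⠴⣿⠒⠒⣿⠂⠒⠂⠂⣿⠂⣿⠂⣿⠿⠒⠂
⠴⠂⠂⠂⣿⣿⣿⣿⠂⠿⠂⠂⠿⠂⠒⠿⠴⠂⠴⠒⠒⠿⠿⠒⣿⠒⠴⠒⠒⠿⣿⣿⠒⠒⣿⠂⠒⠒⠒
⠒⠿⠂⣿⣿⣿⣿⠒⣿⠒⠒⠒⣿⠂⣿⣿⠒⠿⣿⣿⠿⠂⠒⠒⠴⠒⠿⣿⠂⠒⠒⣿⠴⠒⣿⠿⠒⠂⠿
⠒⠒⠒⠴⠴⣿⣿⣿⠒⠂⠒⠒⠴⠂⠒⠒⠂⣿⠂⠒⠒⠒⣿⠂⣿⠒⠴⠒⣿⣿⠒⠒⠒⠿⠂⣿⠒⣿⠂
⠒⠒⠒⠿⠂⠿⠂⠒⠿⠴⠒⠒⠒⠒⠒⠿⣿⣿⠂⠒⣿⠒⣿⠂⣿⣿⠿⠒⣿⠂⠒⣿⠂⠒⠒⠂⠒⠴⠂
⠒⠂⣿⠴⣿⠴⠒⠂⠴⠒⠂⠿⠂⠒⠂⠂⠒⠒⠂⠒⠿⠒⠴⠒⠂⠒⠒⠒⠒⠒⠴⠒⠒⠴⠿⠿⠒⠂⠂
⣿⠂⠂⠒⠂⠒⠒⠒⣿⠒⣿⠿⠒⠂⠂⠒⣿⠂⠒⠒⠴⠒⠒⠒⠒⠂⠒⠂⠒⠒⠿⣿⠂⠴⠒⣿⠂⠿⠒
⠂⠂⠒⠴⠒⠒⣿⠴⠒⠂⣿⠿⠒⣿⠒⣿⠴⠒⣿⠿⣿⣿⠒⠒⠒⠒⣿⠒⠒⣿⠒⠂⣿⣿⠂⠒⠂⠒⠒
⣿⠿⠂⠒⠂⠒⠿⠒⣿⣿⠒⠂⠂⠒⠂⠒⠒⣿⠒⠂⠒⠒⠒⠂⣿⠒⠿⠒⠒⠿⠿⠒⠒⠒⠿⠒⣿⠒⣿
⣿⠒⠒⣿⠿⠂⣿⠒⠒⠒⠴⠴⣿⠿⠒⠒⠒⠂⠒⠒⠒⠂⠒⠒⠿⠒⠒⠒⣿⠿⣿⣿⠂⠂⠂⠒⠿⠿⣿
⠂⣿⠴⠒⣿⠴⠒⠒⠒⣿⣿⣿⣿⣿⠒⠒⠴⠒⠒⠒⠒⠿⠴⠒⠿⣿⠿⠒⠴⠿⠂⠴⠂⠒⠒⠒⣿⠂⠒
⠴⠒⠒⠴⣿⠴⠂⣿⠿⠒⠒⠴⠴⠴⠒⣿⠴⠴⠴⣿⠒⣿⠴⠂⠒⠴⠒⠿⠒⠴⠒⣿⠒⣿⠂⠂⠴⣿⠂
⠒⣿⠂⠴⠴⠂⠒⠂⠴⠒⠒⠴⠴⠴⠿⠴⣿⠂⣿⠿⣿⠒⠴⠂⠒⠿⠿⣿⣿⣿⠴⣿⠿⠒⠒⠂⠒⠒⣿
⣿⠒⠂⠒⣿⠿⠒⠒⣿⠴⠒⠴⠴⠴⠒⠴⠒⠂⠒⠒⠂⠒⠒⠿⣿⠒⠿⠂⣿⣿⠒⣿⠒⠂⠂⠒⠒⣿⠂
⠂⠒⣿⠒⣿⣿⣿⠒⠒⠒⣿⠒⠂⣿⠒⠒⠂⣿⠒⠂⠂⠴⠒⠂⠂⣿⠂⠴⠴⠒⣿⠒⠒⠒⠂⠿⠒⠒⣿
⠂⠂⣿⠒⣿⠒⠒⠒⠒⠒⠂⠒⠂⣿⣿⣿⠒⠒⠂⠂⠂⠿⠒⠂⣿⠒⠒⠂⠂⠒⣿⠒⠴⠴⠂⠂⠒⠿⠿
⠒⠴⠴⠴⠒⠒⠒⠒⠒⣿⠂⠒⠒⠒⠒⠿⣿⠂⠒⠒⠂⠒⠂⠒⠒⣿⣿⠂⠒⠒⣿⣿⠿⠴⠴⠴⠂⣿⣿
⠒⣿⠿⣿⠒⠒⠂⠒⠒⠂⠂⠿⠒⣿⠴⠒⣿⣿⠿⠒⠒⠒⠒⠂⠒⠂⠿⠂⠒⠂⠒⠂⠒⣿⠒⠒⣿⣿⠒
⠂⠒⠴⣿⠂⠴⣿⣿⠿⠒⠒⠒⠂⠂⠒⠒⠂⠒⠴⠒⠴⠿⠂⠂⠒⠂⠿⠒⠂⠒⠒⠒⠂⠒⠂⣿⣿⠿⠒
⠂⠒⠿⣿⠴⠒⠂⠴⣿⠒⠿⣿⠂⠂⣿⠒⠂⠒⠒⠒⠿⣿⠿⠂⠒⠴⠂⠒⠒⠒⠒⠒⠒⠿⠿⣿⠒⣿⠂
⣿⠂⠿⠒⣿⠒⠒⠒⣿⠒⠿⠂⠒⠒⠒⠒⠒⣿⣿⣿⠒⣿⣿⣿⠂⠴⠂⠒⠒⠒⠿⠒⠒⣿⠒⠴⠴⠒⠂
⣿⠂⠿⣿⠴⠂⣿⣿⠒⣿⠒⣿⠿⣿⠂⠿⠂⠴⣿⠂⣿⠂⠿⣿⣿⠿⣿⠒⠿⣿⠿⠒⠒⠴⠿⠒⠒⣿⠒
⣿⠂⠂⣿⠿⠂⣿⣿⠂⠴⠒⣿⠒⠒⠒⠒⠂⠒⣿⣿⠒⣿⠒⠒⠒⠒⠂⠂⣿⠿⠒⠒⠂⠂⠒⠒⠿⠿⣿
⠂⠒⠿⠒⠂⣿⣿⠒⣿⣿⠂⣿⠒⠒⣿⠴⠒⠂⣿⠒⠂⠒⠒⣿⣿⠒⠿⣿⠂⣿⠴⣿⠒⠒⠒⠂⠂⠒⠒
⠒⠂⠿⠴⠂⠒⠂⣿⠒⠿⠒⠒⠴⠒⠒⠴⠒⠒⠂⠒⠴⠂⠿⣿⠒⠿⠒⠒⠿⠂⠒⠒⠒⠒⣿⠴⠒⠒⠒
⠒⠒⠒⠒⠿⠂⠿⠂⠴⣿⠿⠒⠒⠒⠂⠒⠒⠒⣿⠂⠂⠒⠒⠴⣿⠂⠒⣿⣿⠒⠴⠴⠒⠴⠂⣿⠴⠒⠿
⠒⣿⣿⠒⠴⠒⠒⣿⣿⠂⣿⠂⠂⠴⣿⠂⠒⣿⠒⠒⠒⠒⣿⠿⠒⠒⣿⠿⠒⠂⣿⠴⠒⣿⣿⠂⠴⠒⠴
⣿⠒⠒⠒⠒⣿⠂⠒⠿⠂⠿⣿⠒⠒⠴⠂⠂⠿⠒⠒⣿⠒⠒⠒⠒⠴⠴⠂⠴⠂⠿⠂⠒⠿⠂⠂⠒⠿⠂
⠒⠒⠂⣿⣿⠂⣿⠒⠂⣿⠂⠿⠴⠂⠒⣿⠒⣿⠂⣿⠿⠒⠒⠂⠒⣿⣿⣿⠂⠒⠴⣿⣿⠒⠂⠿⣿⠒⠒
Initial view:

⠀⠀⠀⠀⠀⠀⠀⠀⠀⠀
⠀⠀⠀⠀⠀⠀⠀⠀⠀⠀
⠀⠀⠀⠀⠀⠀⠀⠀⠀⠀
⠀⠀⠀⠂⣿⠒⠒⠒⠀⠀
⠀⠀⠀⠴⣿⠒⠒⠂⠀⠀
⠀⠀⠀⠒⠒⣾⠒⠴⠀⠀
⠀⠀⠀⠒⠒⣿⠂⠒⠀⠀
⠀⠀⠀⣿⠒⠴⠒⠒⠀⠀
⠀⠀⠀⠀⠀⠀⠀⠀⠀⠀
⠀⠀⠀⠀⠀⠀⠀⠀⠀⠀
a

⠀⠀⠀⠀⠀⠀⠀⠀⠀⠀
⠀⠀⠀⠀⠀⠀⠀⠀⠀⠀
⠀⠀⠀⠀⠀⠀⠀⠀⠀⠀
⠀⠀⠀⠒⠂⣿⠒⠒⠒⠀
⠀⠀⠀⠂⠴⣿⠒⠒⠂⠀
⠀⠀⠀⠿⠒⣾⠂⠒⠴⠀
⠀⠀⠀⣿⠒⠒⣿⠂⠒⠀
⠀⠀⠀⠒⣿⠒⠴⠒⠒⠀
⠀⠀⠀⠀⠀⠀⠀⠀⠀⠀
⠀⠀⠀⠀⠀⠀⠀⠀⠀⠀

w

⠀⠀⠀⠀⠀⠀⠀⠀⠀⠀
⠀⠀⠀⠀⠀⠀⠀⠀⠀⠀
⠀⠀⠀⠀⠀⠀⠀⠀⠀⠀
⠀⠀⠀⠒⠒⣿⠿⠿⠀⠀
⠀⠀⠀⠒⠂⣿⠒⠒⠒⠀
⠀⠀⠀⠂⠴⣾⠒⠒⠂⠀
⠀⠀⠀⠿⠒⠒⠂⠒⠴⠀
⠀⠀⠀⣿⠒⠒⣿⠂⠒⠀
⠀⠀⠀⠒⣿⠒⠴⠒⠒⠀
⠀⠀⠀⠀⠀⠀⠀⠀⠀⠀

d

⠀⠀⠀⠀⠀⠀⠀⠀⠀⠀
⠀⠀⠀⠀⠀⠀⠀⠀⠀⠀
⠀⠀⠀⠀⠀⠀⠀⠀⠀⠀
⠀⠀⠒⠒⣿⠿⠿⠒⠀⠀
⠀⠀⠒⠂⣿⠒⠒⠒⠀⠀
⠀⠀⠂⠴⣿⣾⠒⠂⠀⠀
⠀⠀⠿⠒⠒⠂⠒⠴⠀⠀
⠀⠀⣿⠒⠒⣿⠂⠒⠀⠀
⠀⠀⠒⣿⠒⠴⠒⠒⠀⠀
⠀⠀⠀⠀⠀⠀⠀⠀⠀⠀

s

⠀⠀⠀⠀⠀⠀⠀⠀⠀⠀
⠀⠀⠀⠀⠀⠀⠀⠀⠀⠀
⠀⠀⠒⠒⣿⠿⠿⠒⠀⠀
⠀⠀⠒⠂⣿⠒⠒⠒⠀⠀
⠀⠀⠂⠴⣿⠒⠒⠂⠀⠀
⠀⠀⠿⠒⠒⣾⠒⠴⠀⠀
⠀⠀⣿⠒⠒⣿⠂⠒⠀⠀
⠀⠀⠒⣿⠒⠴⠒⠒⠀⠀
⠀⠀⠀⠀⠀⠀⠀⠀⠀⠀
⠀⠀⠀⠀⠀⠀⠀⠀⠀⠀

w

⠀⠀⠀⠀⠀⠀⠀⠀⠀⠀
⠀⠀⠀⠀⠀⠀⠀⠀⠀⠀
⠀⠀⠀⠀⠀⠀⠀⠀⠀⠀
⠀⠀⠒⠒⣿⠿⠿⠒⠀⠀
⠀⠀⠒⠂⣿⠒⠒⠒⠀⠀
⠀⠀⠂⠴⣿⣾⠒⠂⠀⠀
⠀⠀⠿⠒⠒⠂⠒⠴⠀⠀
⠀⠀⣿⠒⠒⣿⠂⠒⠀⠀
⠀⠀⠒⣿⠒⠴⠒⠒⠀⠀
⠀⠀⠀⠀⠀⠀⠀⠀⠀⠀

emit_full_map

⠒⠒⣿⠿⠿⠒
⠒⠂⣿⠒⠒⠒
⠂⠴⣿⣾⠒⠂
⠿⠒⠒⠂⠒⠴
⣿⠒⠒⣿⠂⠒
⠒⣿⠒⠴⠒⠒

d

⠀⠀⠀⠀⠀⠀⠀⠀⠀⠀
⠀⠀⠀⠀⠀⠀⠀⠀⠀⠀
⠀⠀⠀⠀⠀⠀⠀⠀⠀⠀
⠀⠒⠒⣿⠿⠿⠒⣿⠀⠀
⠀⠒⠂⣿⠒⠒⠒⠒⠀⠀
⠀⠂⠴⣿⠒⣾⠂⠴⠀⠀
⠀⠿⠒⠒⠂⠒⠴⠴⠀⠀
⠀⣿⠒⠒⣿⠂⠒⠂⠀⠀
⠀⠒⣿⠒⠴⠒⠒⠀⠀⠀
⠀⠀⠀⠀⠀⠀⠀⠀⠀⠀

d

⠀⠀⠀⠀⠀⠀⠀⠀⠀⠀
⠀⠀⠀⠀⠀⠀⠀⠀⠀⠀
⠀⠀⠀⠀⠀⠀⠀⠀⠀⠀
⠒⠒⣿⠿⠿⠒⣿⣿⠀⠀
⠒⠂⣿⠒⠒⠒⠒⣿⠀⠀
⠂⠴⣿⠒⠒⣾⠴⠴⠀⠀
⠿⠒⠒⠂⠒⠴⠴⠒⠀⠀
⣿⠒⠒⣿⠂⠒⠂⠂⠀⠀
⠒⣿⠒⠴⠒⠒⠀⠀⠀⠀
⠀⠀⠀⠀⠀⠀⠀⠀⠀⠀

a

⠀⠀⠀⠀⠀⠀⠀⠀⠀⠀
⠀⠀⠀⠀⠀⠀⠀⠀⠀⠀
⠀⠀⠀⠀⠀⠀⠀⠀⠀⠀
⠀⠒⠒⣿⠿⠿⠒⣿⣿⠀
⠀⠒⠂⣿⠒⠒⠒⠒⣿⠀
⠀⠂⠴⣿⠒⣾⠂⠴⠴⠀
⠀⠿⠒⠒⠂⠒⠴⠴⠒⠀
⠀⣿⠒⠒⣿⠂⠒⠂⠂⠀
⠀⠒⣿⠒⠴⠒⠒⠀⠀⠀
⠀⠀⠀⠀⠀⠀⠀⠀⠀⠀

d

⠀⠀⠀⠀⠀⠀⠀⠀⠀⠀
⠀⠀⠀⠀⠀⠀⠀⠀⠀⠀
⠀⠀⠀⠀⠀⠀⠀⠀⠀⠀
⠒⠒⣿⠿⠿⠒⣿⣿⠀⠀
⠒⠂⣿⠒⠒⠒⠒⣿⠀⠀
⠂⠴⣿⠒⠒⣾⠴⠴⠀⠀
⠿⠒⠒⠂⠒⠴⠴⠒⠀⠀
⣿⠒⠒⣿⠂⠒⠂⠂⠀⠀
⠒⣿⠒⠴⠒⠒⠀⠀⠀⠀
⠀⠀⠀⠀⠀⠀⠀⠀⠀⠀

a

⠀⠀⠀⠀⠀⠀⠀⠀⠀⠀
⠀⠀⠀⠀⠀⠀⠀⠀⠀⠀
⠀⠀⠀⠀⠀⠀⠀⠀⠀⠀
⠀⠒⠒⣿⠿⠿⠒⣿⣿⠀
⠀⠒⠂⣿⠒⠒⠒⠒⣿⠀
⠀⠂⠴⣿⠒⣾⠂⠴⠴⠀
⠀⠿⠒⠒⠂⠒⠴⠴⠒⠀
⠀⣿⠒⠒⣿⠂⠒⠂⠂⠀
⠀⠒⣿⠒⠴⠒⠒⠀⠀⠀
⠀⠀⠀⠀⠀⠀⠀⠀⠀⠀

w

⠀⠀⠀⠀⠀⠀⠀⠀⠀⠀
⠀⠀⠀⠀⠀⠀⠀⠀⠀⠀
⠀⠀⠀⠀⠀⠀⠀⠀⠀⠀
⠀⠀⠀⣿⠒⠴⠒⠂⠀⠀
⠀⠒⠒⣿⠿⠿⠒⣿⣿⠀
⠀⠒⠂⣿⠒⣾⠒⠒⣿⠀
⠀⠂⠴⣿⠒⠒⠂⠴⠴⠀
⠀⠿⠒⠒⠂⠒⠴⠴⠒⠀
⠀⣿⠒⠒⣿⠂⠒⠂⠂⠀
⠀⠒⣿⠒⠴⠒⠒⠀⠀⠀

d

⠀⠀⠀⠀⠀⠀⠀⠀⠀⠀
⠀⠀⠀⠀⠀⠀⠀⠀⠀⠀
⠀⠀⠀⠀⠀⠀⠀⠀⠀⠀
⠀⠀⣿⠒⠴⠒⠂⠒⠀⠀
⠒⠒⣿⠿⠿⠒⣿⣿⠀⠀
⠒⠂⣿⠒⠒⣾⠒⣿⠀⠀
⠂⠴⣿⠒⠒⠂⠴⠴⠀⠀
⠿⠒⠒⠂⠒⠴⠴⠒⠀⠀
⣿⠒⠒⣿⠂⠒⠂⠂⠀⠀
⠒⣿⠒⠴⠒⠒⠀⠀⠀⠀

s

⠀⠀⠀⠀⠀⠀⠀⠀⠀⠀
⠀⠀⠀⠀⠀⠀⠀⠀⠀⠀
⠀⠀⣿⠒⠴⠒⠂⠒⠀⠀
⠒⠒⣿⠿⠿⠒⣿⣿⠀⠀
⠒⠂⣿⠒⠒⠒⠒⣿⠀⠀
⠂⠴⣿⠒⠒⣾⠴⠴⠀⠀
⠿⠒⠒⠂⠒⠴⠴⠒⠀⠀
⣿⠒⠒⣿⠂⠒⠂⠂⠀⠀
⠒⣿⠒⠴⠒⠒⠀⠀⠀⠀
⠀⠀⠀⠀⠀⠀⠀⠀⠀⠀

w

⠀⠀⠀⠀⠀⠀⠀⠀⠀⠀
⠀⠀⠀⠀⠀⠀⠀⠀⠀⠀
⠀⠀⠀⠀⠀⠀⠀⠀⠀⠀
⠀⠀⣿⠒⠴⠒⠂⠒⠀⠀
⠒⠒⣿⠿⠿⠒⣿⣿⠀⠀
⠒⠂⣿⠒⠒⣾⠒⣿⠀⠀
⠂⠴⣿⠒⠒⠂⠴⠴⠀⠀
⠿⠒⠒⠂⠒⠴⠴⠒⠀⠀
⣿⠒⠒⣿⠂⠒⠂⠂⠀⠀
⠒⣿⠒⠴⠒⠒⠀⠀⠀⠀

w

⠀⠀⠀⠀⠀⠀⠀⠀⠀⠀
⠀⠀⠀⠀⠀⠀⠀⠀⠀⠀
⠀⠀⠀⠀⠀⠀⠀⠀⠀⠀
⠀⠀⠀⠂⠒⠒⠒⠒⠀⠀
⠀⠀⣿⠒⠴⠒⠂⠒⠀⠀
⠒⠒⣿⠿⠿⣾⣿⣿⠀⠀
⠒⠂⣿⠒⠒⠒⠒⣿⠀⠀
⠂⠴⣿⠒⠒⠂⠴⠴⠀⠀
⠿⠒⠒⠂⠒⠴⠴⠒⠀⠀
⣿⠒⠒⣿⠂⠒⠂⠂⠀⠀

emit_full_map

⠀⠀⠀⠂⠒⠒⠒⠒
⠀⠀⣿⠒⠴⠒⠂⠒
⠒⠒⣿⠿⠿⣾⣿⣿
⠒⠂⣿⠒⠒⠒⠒⣿
⠂⠴⣿⠒⠒⠂⠴⠴
⠿⠒⠒⠂⠒⠴⠴⠒
⣿⠒⠒⣿⠂⠒⠂⠂
⠒⣿⠒⠴⠒⠒⠀⠀

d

⠀⠀⠀⠀⠀⠀⠀⠀⠀⠀
⠀⠀⠀⠀⠀⠀⠀⠀⠀⠀
⠀⠀⠀⠀⠀⠀⠀⠀⠀⠀
⠀⠀⠂⠒⠒⠒⠒⠒⠀⠀
⠀⣿⠒⠴⠒⠂⠒⠒⠀⠀
⠒⣿⠿⠿⠒⣾⣿⠒⠀⠀
⠂⣿⠒⠒⠒⠒⣿⣿⠀⠀
⠴⣿⠒⠒⠂⠴⠴⠂⠀⠀
⠒⠒⠂⠒⠴⠴⠒⠀⠀⠀
⠒⠒⣿⠂⠒⠂⠂⠀⠀⠀

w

⠀⠀⠀⠀⠀⠀⠀⠀⠀⠀
⠀⠀⠀⠀⠀⠀⠀⠀⠀⠀
⠀⠀⠀⠀⠀⠀⠀⠀⠀⠀
⠀⠀⠀⠒⠂⠒⠴⠒⠀⠀
⠀⠀⠂⠒⠒⠒⠒⠒⠀⠀
⠀⣿⠒⠴⠒⣾⠒⠒⠀⠀
⠒⣿⠿⠿⠒⣿⣿⠒⠀⠀
⠂⣿⠒⠒⠒⠒⣿⣿⠀⠀
⠴⣿⠒⠒⠂⠴⠴⠂⠀⠀
⠒⠒⠂⠒⠴⠴⠒⠀⠀⠀

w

⠿⠿⠿⠿⠿⠿⠿⠿⠿⠿
⠀⠀⠀⠀⠀⠀⠀⠀⠀⠀
⠀⠀⠀⠀⠀⠀⠀⠀⠀⠀
⠀⠀⠀⠒⠒⠿⠒⠒⠀⠀
⠀⠀⠀⠒⠂⠒⠴⠒⠀⠀
⠀⠀⠂⠒⠒⣾⠒⠒⠀⠀
⠀⣿⠒⠴⠒⠂⠒⠒⠀⠀
⠒⣿⠿⠿⠒⣿⣿⠒⠀⠀
⠂⣿⠒⠒⠒⠒⣿⣿⠀⠀
⠴⣿⠒⠒⠂⠴⠴⠂⠀⠀

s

⠀⠀⠀⠀⠀⠀⠀⠀⠀⠀
⠀⠀⠀⠀⠀⠀⠀⠀⠀⠀
⠀⠀⠀⠒⠒⠿⠒⠒⠀⠀
⠀⠀⠀⠒⠂⠒⠴⠒⠀⠀
⠀⠀⠂⠒⠒⠒⠒⠒⠀⠀
⠀⣿⠒⠴⠒⣾⠒⠒⠀⠀
⠒⣿⠿⠿⠒⣿⣿⠒⠀⠀
⠂⣿⠒⠒⠒⠒⣿⣿⠀⠀
⠴⣿⠒⠒⠂⠴⠴⠂⠀⠀
⠒⠒⠂⠒⠴⠴⠒⠀⠀⠀

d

⠀⠀⠀⠀⠀⠀⠀⠀⠀⠀
⠀⠀⠀⠀⠀⠀⠀⠀⠀⠀
⠀⠀⠒⠒⠿⠒⠒⠀⠀⠀
⠀⠀⠒⠂⠒⠴⠒⠒⠀⠀
⠀⠂⠒⠒⠒⠒⠒⠒⠀⠀
⣿⠒⠴⠒⠂⣾⠒⠂⠀⠀
⣿⠿⠿⠒⣿⣿⠒⠒⠀⠀
⣿⠒⠒⠒⠒⣿⣿⠂⠀⠀
⣿⠒⠒⠂⠴⠴⠂⠀⠀⠀
⠒⠂⠒⠴⠴⠒⠀⠀⠀⠀

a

⠀⠀⠀⠀⠀⠀⠀⠀⠀⠀
⠀⠀⠀⠀⠀⠀⠀⠀⠀⠀
⠀⠀⠀⠒⠒⠿⠒⠒⠀⠀
⠀⠀⠀⠒⠂⠒⠴⠒⠒⠀
⠀⠀⠂⠒⠒⠒⠒⠒⠒⠀
⠀⣿⠒⠴⠒⣾⠒⠒⠂⠀
⠒⣿⠿⠿⠒⣿⣿⠒⠒⠀
⠂⣿⠒⠒⠒⠒⣿⣿⠂⠀
⠴⣿⠒⠒⠂⠴⠴⠂⠀⠀
⠒⠒⠂⠒⠴⠴⠒⠀⠀⠀

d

⠀⠀⠀⠀⠀⠀⠀⠀⠀⠀
⠀⠀⠀⠀⠀⠀⠀⠀⠀⠀
⠀⠀⠒⠒⠿⠒⠒⠀⠀⠀
⠀⠀⠒⠂⠒⠴⠒⠒⠀⠀
⠀⠂⠒⠒⠒⠒⠒⠒⠀⠀
⣿⠒⠴⠒⠂⣾⠒⠂⠀⠀
⣿⠿⠿⠒⣿⣿⠒⠒⠀⠀
⣿⠒⠒⠒⠒⣿⣿⠂⠀⠀
⣿⠒⠒⠂⠴⠴⠂⠀⠀⠀
⠒⠂⠒⠴⠴⠒⠀⠀⠀⠀

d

⠀⠀⠀⠀⠀⠀⠀⠀⠀⠀
⠀⠀⠀⠀⠀⠀⠀⠀⠀⠀
⠀⠒⠒⠿⠒⠒⠀⠀⠀⠀
⠀⠒⠂⠒⠴⠒⠒⠴⠀⠀
⠂⠒⠒⠒⠒⠒⠒⠂⠀⠀
⠒⠴⠒⠂⠒⣾⠂⠒⠀⠀
⠿⠿⠒⣿⣿⠒⠒⠒⠀⠀
⠒⠒⠒⠒⣿⣿⠂⠂⠀⠀
⠒⠒⠂⠴⠴⠂⠀⠀⠀⠀
⠂⠒⠴⠴⠒⠀⠀⠀⠀⠀

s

⠀⠀⠀⠀⠀⠀⠀⠀⠀⠀
⠀⠒⠒⠿⠒⠒⠀⠀⠀⠀
⠀⠒⠂⠒⠴⠒⠒⠴⠀⠀
⠂⠒⠒⠒⠒⠒⠒⠂⠀⠀
⠒⠴⠒⠂⠒⠒⠂⠒⠀⠀
⠿⠿⠒⣿⣿⣾⠒⠒⠀⠀
⠒⠒⠒⠒⣿⣿⠂⠂⠀⠀
⠒⠒⠂⠴⠴⠂⠂⠂⠀⠀
⠂⠒⠴⠴⠒⠀⠀⠀⠀⠀
⣿⠂⠒⠂⠂⠀⠀⠀⠀⠀

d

⠀⠀⠀⠀⠀⠀⠀⠀⠀⠀
⠒⠒⠿⠒⠒⠀⠀⠀⠀⠀
⠒⠂⠒⠴⠒⠒⠴⠀⠀⠀
⠒⠒⠒⠒⠒⠒⠂⠿⠀⠀
⠴⠒⠂⠒⠒⠂⠒⣿⠀⠀
⠿⠒⣿⣿⠒⣾⠒⠒⠀⠀
⠒⠒⠒⣿⣿⠂⠂⠿⠀⠀
⠒⠂⠴⠴⠂⠂⠂⣿⠀⠀
⠒⠴⠴⠒⠀⠀⠀⠀⠀⠀
⠂⠒⠂⠂⠀⠀⠀⠀⠀⠀

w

⠀⠀⠀⠀⠀⠀⠀⠀⠀⠀
⠀⠀⠀⠀⠀⠀⠀⠀⠀⠀
⠒⠒⠿⠒⠒⠀⠀⠀⠀⠀
⠒⠂⠒⠴⠒⠒⠴⠴⠀⠀
⠒⠒⠒⠒⠒⠒⠂⠿⠀⠀
⠴⠒⠂⠒⠒⣾⠒⣿⠀⠀
⠿⠒⣿⣿⠒⠒⠒⠒⠀⠀
⠒⠒⠒⣿⣿⠂⠂⠿⠀⠀
⠒⠂⠴⠴⠂⠂⠂⣿⠀⠀
⠒⠴⠴⠒⠀⠀⠀⠀⠀⠀

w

⠿⠿⠿⠿⠿⠿⠿⠿⠿⠿
⠀⠀⠀⠀⠀⠀⠀⠀⠀⠀
⠀⠀⠀⠀⠀⠀⠀⠀⠀⠀
⠒⠒⠿⠒⠒⠴⠒⠒⠀⠀
⠒⠂⠒⠴⠒⠒⠴⠴⠀⠀
⠒⠒⠒⠒⠒⣾⠂⠿⠀⠀
⠴⠒⠂⠒⠒⠂⠒⣿⠀⠀
⠿⠒⣿⣿⠒⠒⠒⠒⠀⠀
⠒⠒⠒⣿⣿⠂⠂⠿⠀⠀
⠒⠂⠴⠴⠂⠂⠂⣿⠀⠀

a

⠿⠿⠿⠿⠿⠿⠿⠿⠿⠿
⠀⠀⠀⠀⠀⠀⠀⠀⠀⠀
⠀⠀⠀⠀⠀⠀⠀⠀⠀⠀
⠀⠒⠒⠿⠒⠒⠴⠒⠒⠀
⠀⠒⠂⠒⠴⠒⠒⠴⠴⠀
⠂⠒⠒⠒⠒⣾⠒⠂⠿⠀
⠒⠴⠒⠂⠒⠒⠂⠒⣿⠀
⠿⠿⠒⣿⣿⠒⠒⠒⠒⠀
⠒⠒⠒⠒⣿⣿⠂⠂⠿⠀
⠒⠒⠂⠴⠴⠂⠂⠂⣿⠀

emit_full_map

⠀⠀⠀⠀⠒⠒⠿⠒⠒⠴⠒⠒
⠀⠀⠀⠀⠒⠂⠒⠴⠒⠒⠴⠴
⠀⠀⠀⠂⠒⠒⠒⠒⣾⠒⠂⠿
⠀⠀⣿⠒⠴⠒⠂⠒⠒⠂⠒⣿
⠒⠒⣿⠿⠿⠒⣿⣿⠒⠒⠒⠒
⠒⠂⣿⠒⠒⠒⠒⣿⣿⠂⠂⠿
⠂⠴⣿⠒⠒⠂⠴⠴⠂⠂⠂⣿
⠿⠒⠒⠂⠒⠴⠴⠒⠀⠀⠀⠀
⣿⠒⠒⣿⠂⠒⠂⠂⠀⠀⠀⠀
⠒⣿⠒⠴⠒⠒⠀⠀⠀⠀⠀⠀

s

⠀⠀⠀⠀⠀⠀⠀⠀⠀⠀
⠀⠀⠀⠀⠀⠀⠀⠀⠀⠀
⠀⠒⠒⠿⠒⠒⠴⠒⠒⠀
⠀⠒⠂⠒⠴⠒⠒⠴⠴⠀
⠂⠒⠒⠒⠒⠒⠒⠂⠿⠀
⠒⠴⠒⠂⠒⣾⠂⠒⣿⠀
⠿⠿⠒⣿⣿⠒⠒⠒⠒⠀
⠒⠒⠒⠒⣿⣿⠂⠂⠿⠀
⠒⠒⠂⠴⠴⠂⠂⠂⣿⠀
⠂⠒⠴⠴⠒⠀⠀⠀⠀⠀

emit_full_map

⠀⠀⠀⠀⠒⠒⠿⠒⠒⠴⠒⠒
⠀⠀⠀⠀⠒⠂⠒⠴⠒⠒⠴⠴
⠀⠀⠀⠂⠒⠒⠒⠒⠒⠒⠂⠿
⠀⠀⣿⠒⠴⠒⠂⠒⣾⠂⠒⣿
⠒⠒⣿⠿⠿⠒⣿⣿⠒⠒⠒⠒
⠒⠂⣿⠒⠒⠒⠒⣿⣿⠂⠂⠿
⠂⠴⣿⠒⠒⠂⠴⠴⠂⠂⠂⣿
⠿⠒⠒⠂⠒⠴⠴⠒⠀⠀⠀⠀
⣿⠒⠒⣿⠂⠒⠂⠂⠀⠀⠀⠀
⠒⣿⠒⠴⠒⠒⠀⠀⠀⠀⠀⠀
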